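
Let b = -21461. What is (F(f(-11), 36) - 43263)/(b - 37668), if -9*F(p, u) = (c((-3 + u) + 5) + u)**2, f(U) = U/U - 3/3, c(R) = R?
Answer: 394843/532161 ≈ 0.74196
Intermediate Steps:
f(U) = 0 (f(U) = 1 - 3*1/3 = 1 - 1 = 0)
F(p, u) = -(2 + 2*u)**2/9 (F(p, u) = -(((-3 + u) + 5) + u)**2/9 = -((2 + u) + u)**2/9 = -(2 + 2*u)**2/9)
(F(f(-11), 36) - 43263)/(b - 37668) = (-4*(1 + 36)**2/9 - 43263)/(-21461 - 37668) = (-4/9*37**2 - 43263)/(-59129) = (-4/9*1369 - 43263)*(-1/59129) = (-5476/9 - 43263)*(-1/59129) = -394843/9*(-1/59129) = 394843/532161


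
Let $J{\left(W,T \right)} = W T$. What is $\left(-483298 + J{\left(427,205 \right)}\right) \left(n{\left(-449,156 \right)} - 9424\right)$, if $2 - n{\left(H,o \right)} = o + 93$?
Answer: $3827423973$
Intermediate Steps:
$n{\left(H,o \right)} = -91 - o$ ($n{\left(H,o \right)} = 2 - \left(o + 93\right) = 2 - \left(93 + o\right) = -91 - o$)
$J{\left(W,T \right)} = T W$
$\left(-483298 + J{\left(427,205 \right)}\right) \left(n{\left(-449,156 \right)} - 9424\right) = \left(-483298 + 205 \cdot 427\right) \left(\left(-91 - 156\right) - 9424\right) = \left(-483298 + 87535\right) \left(\left(-91 - 156\right) - 9424\right) = - 395763 \left(-247 - 9424\right) = \left(-395763\right) \left(-9671\right) = 3827423973$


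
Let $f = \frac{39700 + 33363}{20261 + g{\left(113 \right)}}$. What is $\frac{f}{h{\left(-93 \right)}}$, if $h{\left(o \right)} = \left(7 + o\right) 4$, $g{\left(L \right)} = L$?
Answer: $- \frac{73063}{7008656} \approx -0.010425$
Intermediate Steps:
$h{\left(o \right)} = 28 + 4 o$
$f = \frac{73063}{20374}$ ($f = \frac{39700 + 33363}{20261 + 113} = \frac{73063}{20374} \approx 3.5861$)
$\frac{f}{h{\left(-93 \right)}} = \frac{73063}{20374 \left(28 + 4 \left(-93\right)\right)} = \frac{73063}{20374 \left(28 - 372\right)} = \frac{73063}{20374 \left(-344\right)} = \frac{73063}{20374} \left(- \frac{1}{344}\right) = - \frac{73063}{7008656}$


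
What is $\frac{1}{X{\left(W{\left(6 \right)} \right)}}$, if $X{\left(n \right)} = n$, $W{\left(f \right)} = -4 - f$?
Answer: $- \frac{1}{10} \approx -0.1$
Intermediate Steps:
$\frac{1}{X{\left(W{\left(6 \right)} \right)}} = \frac{1}{-4 - 6} = \frac{1}{-10} = - \frac{1}{10}$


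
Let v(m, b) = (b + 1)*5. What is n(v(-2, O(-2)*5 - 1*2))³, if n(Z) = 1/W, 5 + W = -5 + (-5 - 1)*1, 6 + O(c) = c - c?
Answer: -1/4096 ≈ -0.00024414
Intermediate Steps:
O(c) = -6 (O(c) = -6 + (c - c) = -6 + 0 = -6)
W = -16 (W = -5 + (-5 + (-5 - 1)*1) = -5 + (-5 - 6*1) = -5 + (-5 - 6) = -5 - 11 = -16)
v(m, b) = 5 + 5*b (v(m, b) = (1 + b)*5 = 5 + 5*b)
n(Z) = -1/16 (n(Z) = 1/(-16) = -1/16)
n(v(-2, O(-2)*5 - 1*2))³ = (-1/16)³ = -1/4096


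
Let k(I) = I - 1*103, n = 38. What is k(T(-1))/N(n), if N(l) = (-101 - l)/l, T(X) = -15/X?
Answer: 3344/139 ≈ 24.058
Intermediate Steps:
N(l) = (-101 - l)/l
k(I) = -103 + I (k(I) = I - 103 = -103 + I)
k(T(-1))/N(n) = (-103 - 15/(-1))/(((-101 - 1*38)/38)) = (-103 - 15*(-1))/(((-101 - 38)/38)) = (-103 + 15)/(((1/38)*(-139))) = -88/(-139/38) = -88*(-38/139) = 3344/139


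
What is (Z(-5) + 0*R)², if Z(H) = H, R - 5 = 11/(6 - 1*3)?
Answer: 25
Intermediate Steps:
R = 26/3 (R = 5 + 11/(6 - 1*3) = 5 + 11/(6 - 3) = 5 + 11/3 = 26/3 ≈ 8.6667)
(Z(-5) + 0*R)² = (-5 + 0*(26/3))² = (-5 + 0)² = (-5)² = 25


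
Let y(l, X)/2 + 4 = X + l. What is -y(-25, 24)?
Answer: 10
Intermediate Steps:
y(l, X) = -8 + 2*X + 2*l (y(l, X) = -8 + 2*(X + l) = -8 + (2*X + 2*l) = -8 + 2*X + 2*l)
-y(-25, 24) = -(-8 + 2*24 + 2*(-25)) = -(-8 + 48 - 50) = -1*(-10) = 10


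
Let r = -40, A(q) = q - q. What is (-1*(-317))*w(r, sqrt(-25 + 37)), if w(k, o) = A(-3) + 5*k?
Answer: -63400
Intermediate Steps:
A(q) = 0
w(k, o) = 5*k (w(k, o) = 0 + 5*k = 5*k)
(-1*(-317))*w(r, sqrt(-25 + 37)) = (-1*(-317))*(5*(-40)) = 317*(-200) = -63400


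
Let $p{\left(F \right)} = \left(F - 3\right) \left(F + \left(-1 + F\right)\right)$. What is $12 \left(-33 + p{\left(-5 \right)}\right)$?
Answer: $660$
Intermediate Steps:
$p{\left(F \right)} = \left(-1 + 2 F\right) \left(-3 + F\right)$ ($p{\left(F \right)} = \left(-3 + F\right) \left(-1 + 2 F\right) = \left(-1 + 2 F\right) \left(-3 + F\right)$)
$12 \left(-33 + p{\left(-5 \right)}\right) = 12 \left(-33 + \left(3 - -35 + 2 \left(-5\right)^{2}\right)\right) = 12 \left(-33 + \left(3 + 35 + 2 \cdot 25\right)\right) = 12 \left(-33 + \left(3 + 35 + 50\right)\right) = 12 \left(-33 + 88\right) = 12 \cdot 55 = 660$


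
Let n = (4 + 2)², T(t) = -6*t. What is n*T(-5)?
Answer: 1080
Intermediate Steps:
n = 36 (n = 6² = 36)
n*T(-5) = 36*(-6*(-5)) = 36*30 = 1080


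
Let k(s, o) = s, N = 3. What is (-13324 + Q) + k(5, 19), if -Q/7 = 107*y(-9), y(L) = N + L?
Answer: -8825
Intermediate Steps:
y(L) = 3 + L
Q = 4494 (Q = -749*(3 - 9) = -749*(-6) = -7*(-642) = 4494)
(-13324 + Q) + k(5, 19) = (-13324 + 4494) + 5 = -8830 + 5 = -8825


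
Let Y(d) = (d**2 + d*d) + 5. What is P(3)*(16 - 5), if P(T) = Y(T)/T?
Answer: 253/3 ≈ 84.333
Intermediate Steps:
Y(d) = 5 + 2*d**2 (Y(d) = (d**2 + d**2) + 5 = 2*d**2 + 5 = 5 + 2*d**2)
P(T) = (5 + 2*T**2)/T
P(3)*(16 - 5) = (2*3 + 5/3)*(16 - 5) = (6 + 5*(1/3))*11 = (6 + 5/3)*11 = (23/3)*11 = 253/3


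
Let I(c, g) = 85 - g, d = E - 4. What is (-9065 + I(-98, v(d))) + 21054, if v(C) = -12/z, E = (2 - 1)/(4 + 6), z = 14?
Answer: 84524/7 ≈ 12075.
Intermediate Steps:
E = 1/10 ≈ 0.10000
d = -39/10 (d = 1/10 - 4 = -39/10 ≈ -3.9000)
v(C) = -6/7 (v(C) = -12/14 = -12*1/14 = -6/7)
(-9065 + I(-98, v(d))) + 21054 = (-9065 + (85 - 1*(-6/7))) + 21054 = (-9065 + (85 + 6/7)) + 21054 = (-9065 + 601/7) + 21054 = -62854/7 + 21054 = 84524/7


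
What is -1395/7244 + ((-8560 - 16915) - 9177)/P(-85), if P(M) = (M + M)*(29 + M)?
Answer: -8259359/2155090 ≈ -3.8325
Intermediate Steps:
P(M) = 2*M*(29 + M) (P(M) = (2*M)*(29 + M) = 2*M*(29 + M))
-1395/7244 + ((-8560 - 16915) - 9177)/P(-85) = -1395/7244 + ((-8560 - 16915) - 9177)/((2*(-85)*(29 - 85))) = -1395*1/7244 + (-25475 - 9177)/((2*(-85)*(-56))) = -1395/7244 - 34652/9520 = -1395/7244 - 34652*1/9520 = -1395/7244 - 8663/2380 = -8259359/2155090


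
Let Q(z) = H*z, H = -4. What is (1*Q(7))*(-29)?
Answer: 812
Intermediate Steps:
Q(z) = -4*z
(1*Q(7))*(-29) = (1*(-4*7))*(-29) = (1*(-28))*(-29) = -28*(-29) = 812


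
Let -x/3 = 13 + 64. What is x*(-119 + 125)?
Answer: -1386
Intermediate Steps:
x = -231 (x = -3*(13 + 64) = -3*77 = -231)
x*(-119 + 125) = -231*(-119 + 125) = -231*6 = -1386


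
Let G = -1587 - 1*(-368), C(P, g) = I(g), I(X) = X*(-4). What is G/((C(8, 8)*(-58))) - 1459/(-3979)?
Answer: -2142497/7385024 ≈ -0.29011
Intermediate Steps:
I(X) = -4*X
C(P, g) = -4*g
G = -1219 (G = -1587 + 368 = -1219)
G/((C(8, 8)*(-58))) - 1459/(-3979) = -1219/(-4*8*(-58)) - 1459/(-3979) = -1219/((-32*(-58))) - 1459*(-1/3979) = -1219/1856 + 1459/3979 = -2142497/7385024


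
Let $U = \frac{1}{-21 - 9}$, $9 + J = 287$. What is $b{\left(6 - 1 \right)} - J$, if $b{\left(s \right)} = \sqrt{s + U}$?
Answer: $-278 + \frac{\sqrt{4470}}{30} \approx -275.77$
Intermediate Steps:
$J = 278$ ($J = -9 + 287 = 278$)
$U = - \frac{1}{30}$ ($U = \frac{1}{-30} = - \frac{1}{30} \approx -0.033333$)
$b{\left(s \right)} = \sqrt{- \frac{1}{30} + s}$ ($b{\left(s \right)} = \sqrt{s - \frac{1}{30}} = \sqrt{- \frac{1}{30} + s}$)
$b{\left(6 - 1 \right)} - J = \frac{\sqrt{-30 + 900 \left(6 - 1\right)}}{30} - 278 = \frac{\sqrt{-30 + 900 \cdot 5}}{30} - 278 = \frac{\sqrt{-30 + 4500}}{30} - 278 = \frac{\sqrt{4470}}{30} - 278 = -278 + \frac{\sqrt{4470}}{30}$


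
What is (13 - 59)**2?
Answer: 2116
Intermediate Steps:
(13 - 59)**2 = (-46)**2 = 2116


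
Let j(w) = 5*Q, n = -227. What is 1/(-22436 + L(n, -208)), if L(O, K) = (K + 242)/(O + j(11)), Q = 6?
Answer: -197/4419926 ≈ -4.4571e-5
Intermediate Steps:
j(w) = 30 (j(w) = 5*6 = 30)
L(O, K) = (242 + K)/(30 + O) (L(O, K) = (K + 242)/(O + 30) = (242 + K)/(30 + O))
1/(-22436 + L(n, -208)) = 1/(-22436 + (242 - 208)/(30 - 227)) = 1/(-22436 + 34/(-197)) = 1/(-22436 - 1/197*34) = 1/(-22436 - 34/197) = 1/(-4419926/197) = -197/4419926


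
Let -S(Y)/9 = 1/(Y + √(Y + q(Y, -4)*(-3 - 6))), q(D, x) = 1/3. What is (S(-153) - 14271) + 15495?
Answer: 9614979/7855 + 6*I*√39/7855 ≈ 1224.1 + 0.0047702*I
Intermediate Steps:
q(D, x) = ⅓
S(Y) = -9/(Y + √(-3 + Y)) (S(Y) = -9/(Y + √(Y + (-3 - 6)/3)) = -9/(Y + √(Y + (⅓)*(-9))) = -9/(Y + √(Y - 3)) = -9/(Y + √(-3 + Y)))
(S(-153) - 14271) + 15495 = (-9/(-153 + √(-3 - 153)) - 14271) + 15495 = (-9/(-153 + √(-156)) - 14271) + 15495 = (-9/(-153 + 2*I*√39) - 14271) + 15495 = (-14271 - 9/(-153 + 2*I*√39)) + 15495 = 1224 - 9/(-153 + 2*I*√39)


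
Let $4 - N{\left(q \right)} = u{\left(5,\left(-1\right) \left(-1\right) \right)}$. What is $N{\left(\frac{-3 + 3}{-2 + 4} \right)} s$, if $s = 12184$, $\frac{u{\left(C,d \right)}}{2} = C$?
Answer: $-73104$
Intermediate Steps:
$u{\left(C,d \right)} = 2 C$
$N{\left(q \right)} = -6$ ($N{\left(q \right)} = 4 - 2 \cdot 5 = 4 - 10 = -6$)
$N{\left(\frac{-3 + 3}{-2 + 4} \right)} s = \left(-6\right) 12184 = -73104$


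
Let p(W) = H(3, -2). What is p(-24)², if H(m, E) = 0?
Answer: 0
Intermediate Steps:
p(W) = 0
p(-24)² = 0² = 0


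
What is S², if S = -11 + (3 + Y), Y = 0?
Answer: 64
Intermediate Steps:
S = -8 (S = -11 + (3 + 0) = -11 + 3 = -8)
S² = (-8)² = 64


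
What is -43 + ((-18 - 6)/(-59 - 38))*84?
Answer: -2155/97 ≈ -22.216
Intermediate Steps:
-43 + ((-18 - 6)/(-59 - 38))*84 = -43 - 24/(-97)*84 = -43 - 24*(-1/97)*84 = -43 + (24/97)*84 = -43 + 2016/97 = -2155/97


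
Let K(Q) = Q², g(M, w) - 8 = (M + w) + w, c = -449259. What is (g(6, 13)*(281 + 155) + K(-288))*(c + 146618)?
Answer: -30380314144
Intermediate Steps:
g(M, w) = 8 + M + 2*w (g(M, w) = 8 + ((M + w) + w) = 8 + (M + 2*w) = 8 + M + 2*w)
(g(6, 13)*(281 + 155) + K(-288))*(c + 146618) = ((8 + 6 + 2*13)*(281 + 155) + (-288)²)*(-449259 + 146618) = ((8 + 6 + 26)*436 + 82944)*(-302641) = (40*436 + 82944)*(-302641) = (17440 + 82944)*(-302641) = 100384*(-302641) = -30380314144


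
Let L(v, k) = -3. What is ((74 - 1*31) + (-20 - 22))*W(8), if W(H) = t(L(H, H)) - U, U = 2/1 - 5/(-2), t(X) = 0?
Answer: -9/2 ≈ -4.5000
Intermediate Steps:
U = 9/2 (U = 2*1 - 5*(-1/2) = 2 + 5/2 = 9/2 ≈ 4.5000)
W(H) = -9/2 (W(H) = 0 - 1*9/2 = 0 - 9/2 = -9/2)
((74 - 1*31) + (-20 - 22))*W(8) = ((74 - 1*31) + (-20 - 22))*(-9/2) = ((74 - 31) - 42)*(-9/2) = (43 - 42)*(-9/2) = 1*(-9/2) = -9/2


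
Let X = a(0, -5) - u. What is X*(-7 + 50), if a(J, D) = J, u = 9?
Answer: -387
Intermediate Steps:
X = -9 (X = 0 - 1*9 = 0 - 9 = -9)
X*(-7 + 50) = -9*(-7 + 50) = -9*43 = -387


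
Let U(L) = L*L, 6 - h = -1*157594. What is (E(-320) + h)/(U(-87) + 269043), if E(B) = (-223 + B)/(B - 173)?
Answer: 77697343/136369716 ≈ 0.56976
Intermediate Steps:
h = 157600 (h = 6 - (-1)*157594 = 6 - 1*(-157594) = 6 + 157594 = 157600)
U(L) = L**2
E(B) = (-223 + B)/(-173 + B)
(E(-320) + h)/(U(-87) + 269043) = ((-223 - 320)/(-173 - 320) + 157600)/((-87)**2 + 269043) = (-543/(-493) + 157600)/(7569 + 269043) = (-1/493*(-543) + 157600)/276612 = (543/493 + 157600)*(1/276612) = (77697343/493)*(1/276612) = 77697343/136369716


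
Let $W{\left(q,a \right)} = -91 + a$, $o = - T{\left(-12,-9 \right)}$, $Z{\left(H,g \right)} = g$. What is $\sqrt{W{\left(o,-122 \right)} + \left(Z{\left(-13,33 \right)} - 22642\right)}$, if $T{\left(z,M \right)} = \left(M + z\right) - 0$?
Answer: $i \sqrt{22822} \approx 151.07 i$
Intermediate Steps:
$T{\left(z,M \right)} = M + z$ ($T{\left(z,M \right)} = \left(M + z\right) + 0 = M + z$)
$o = 21$ ($o = - (-9 - 12) = \left(-1\right) \left(-21\right) = 21$)
$\sqrt{W{\left(o,-122 \right)} + \left(Z{\left(-13,33 \right)} - 22642\right)} = \sqrt{\left(-91 - 122\right) + \left(33 - 22642\right)} = \sqrt{-213 + \left(33 - 22642\right)} = \sqrt{-213 - 22609} = \sqrt{-22822} = i \sqrt{22822}$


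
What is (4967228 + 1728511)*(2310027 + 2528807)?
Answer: 32399569528326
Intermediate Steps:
(4967228 + 1728511)*(2310027 + 2528807) = 6695739*4838834 = 32399569528326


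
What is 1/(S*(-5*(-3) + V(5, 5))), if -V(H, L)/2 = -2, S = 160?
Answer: 1/3040 ≈ 0.00032895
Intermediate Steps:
V(H, L) = 4 (V(H, L) = -2*(-2) = 4)
1/(S*(-5*(-3) + V(5, 5))) = 1/(160*(-5*(-3) + 4)) = 1/(160*(15 + 4)) = 1/(160*19) = 1/3040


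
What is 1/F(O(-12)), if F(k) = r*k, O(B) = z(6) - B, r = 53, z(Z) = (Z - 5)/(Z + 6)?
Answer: 12/7685 ≈ 0.0015615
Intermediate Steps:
z(Z) = (-5 + Z)/(6 + Z)
O(B) = 1/12 - B (O(B) = (-5 + 6)/(6 + 6) - B = 1/12 - B)
F(k) = 53*k
1/F(O(-12)) = 1/(53*(1/12 - 1*(-12))) = 1/(53*(1/12 + 12)) = 1/(53*(145/12)) = 1/(7685/12) = 12/7685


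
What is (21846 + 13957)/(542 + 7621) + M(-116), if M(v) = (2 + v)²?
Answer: 106122151/8163 ≈ 13000.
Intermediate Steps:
(21846 + 13957)/(542 + 7621) + M(-116) = (21846 + 13957)/(542 + 7621) + (2 - 116)² = 35803/8163 + (-114)² = 35803*(1/8163) + 12996 = 35803/8163 + 12996 = 106122151/8163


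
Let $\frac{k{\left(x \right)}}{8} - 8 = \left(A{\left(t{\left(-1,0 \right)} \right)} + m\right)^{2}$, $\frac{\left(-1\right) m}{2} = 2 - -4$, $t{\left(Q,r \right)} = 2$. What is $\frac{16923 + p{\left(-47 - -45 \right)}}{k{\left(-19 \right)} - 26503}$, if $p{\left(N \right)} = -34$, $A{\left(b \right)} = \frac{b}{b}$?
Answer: $- \frac{16889}{25471} \approx -0.66307$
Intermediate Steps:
$A{\left(b \right)} = 1$
$m = -12$ ($m = - 2 \left(2 - -4\right) = - 2 \left(2 + 4\right) = \left(-2\right) 6 = -12$)
$k{\left(x \right)} = 1032$ ($k{\left(x \right)} = 64 + 8 \left(1 - 12\right)^{2} = 64 + 8 \left(-11\right)^{2} = 64 + 8 \cdot 121 = 64 + 968 = 1032$)
$\frac{16923 + p{\left(-47 - -45 \right)}}{k{\left(-19 \right)} - 26503} = \frac{16923 - 34}{1032 - 26503} = \frac{16889}{-25471} = 16889 \left(- \frac{1}{25471}\right) = - \frac{16889}{25471}$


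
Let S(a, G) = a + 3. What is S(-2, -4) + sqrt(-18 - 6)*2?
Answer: 1 + 4*I*sqrt(6) ≈ 1.0 + 9.798*I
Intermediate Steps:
S(a, G) = 3 + a
S(-2, -4) + sqrt(-18 - 6)*2 = (3 - 2) + sqrt(-18 - 6)*2 = 1 + sqrt(-24)*2 = 1 + (2*I*sqrt(6))*2 = 1 + 4*I*sqrt(6)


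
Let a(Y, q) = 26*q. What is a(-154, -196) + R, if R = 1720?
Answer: -3376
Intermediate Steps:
a(-154, -196) + R = 26*(-196) + 1720 = -5096 + 1720 = -3376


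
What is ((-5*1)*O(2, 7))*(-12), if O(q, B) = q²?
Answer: 240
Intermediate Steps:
((-5*1)*O(2, 7))*(-12) = (-5*1*2²)*(-12) = -5*4*(-12) = -20*(-12) = 240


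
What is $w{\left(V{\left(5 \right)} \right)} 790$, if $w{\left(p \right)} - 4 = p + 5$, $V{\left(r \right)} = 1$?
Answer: $7900$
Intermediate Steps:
$w{\left(p \right)} = 9 + p$ ($w{\left(p \right)} = 4 + \left(p + 5\right) = 4 + \left(5 + p\right) = 9 + p$)
$w{\left(V{\left(5 \right)} \right)} 790 = \left(9 + 1\right) 790 = 10 \cdot 790 = 7900$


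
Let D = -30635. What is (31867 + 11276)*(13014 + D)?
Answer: -760222803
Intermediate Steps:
(31867 + 11276)*(13014 + D) = (31867 + 11276)*(13014 - 30635) = 43143*(-17621) = -760222803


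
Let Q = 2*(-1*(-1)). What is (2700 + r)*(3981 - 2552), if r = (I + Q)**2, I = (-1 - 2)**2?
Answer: 4031209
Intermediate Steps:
I = 9 (I = (-3)**2 = 9)
Q = 2 (Q = 2*1 = 2)
r = 121 (r = (9 + 2)**2 = 11**2 = 121)
(2700 + r)*(3981 - 2552) = (2700 + 121)*(3981 - 2552) = 2821*1429 = 4031209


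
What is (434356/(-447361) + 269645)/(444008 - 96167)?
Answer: 120628222489/155610497601 ≈ 0.77519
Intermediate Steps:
(434356/(-447361) + 269645)/(444008 - 96167) = (434356*(-1/447361) + 269645)/347841 = (-434356/447361 + 269645)*(1/347841) = (120628222489/447361)*(1/347841) = 120628222489/155610497601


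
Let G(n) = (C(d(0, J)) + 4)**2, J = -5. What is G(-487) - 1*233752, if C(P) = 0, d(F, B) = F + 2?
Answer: -233736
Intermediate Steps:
d(F, B) = 2 + F
G(n) = 16 (G(n) = (0 + 4)**2 = 4**2 = 16)
G(-487) - 1*233752 = 16 - 1*233752 = 16 - 233752 = -233736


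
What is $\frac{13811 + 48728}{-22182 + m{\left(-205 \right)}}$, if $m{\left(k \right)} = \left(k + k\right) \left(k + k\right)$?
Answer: $\frac{62539}{145918} \approx 0.42859$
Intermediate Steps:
$m{\left(k \right)} = 4 k^{2}$ ($m{\left(k \right)} = 2 k 2 k = 4 k^{2}$)
$\frac{13811 + 48728}{-22182 + m{\left(-205 \right)}} = \frac{13811 + 48728}{-22182 + 4 \left(-205\right)^{2}} = \frac{62539}{-22182 + 4 \cdot 42025} = \frac{62539}{-22182 + 168100} = \frac{62539}{145918}$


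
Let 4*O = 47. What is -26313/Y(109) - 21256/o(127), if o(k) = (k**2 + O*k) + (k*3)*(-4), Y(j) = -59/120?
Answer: 203307114424/3798951 ≈ 53517.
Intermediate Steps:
O = 47/4 (O = (1/4)*47 = 47/4 ≈ 11.750)
Y(j) = -59/120 (Y(j) = -59*1/120 = -59/120)
o(k) = k**2 - k/4 (o(k) = (k**2 + 47*k/4) + (k*3)*(-4) = (k**2 + 47*k/4) + (3*k)*(-4) = (k**2 + 47*k/4) - 12*k = k**2 - k/4)
-26313/Y(109) - 21256/o(127) = -26313/(-59/120) - 21256*1/(127*(-1/4 + 127)) = -26313*(-120/59) - 21256/(127*(507/4)) = 3157560/59 - 21256/64389/4 = 3157560/59 - 21256*4/64389 = 3157560/59 - 85024/64389 = 203307114424/3798951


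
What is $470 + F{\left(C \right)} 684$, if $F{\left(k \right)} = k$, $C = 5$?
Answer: $3890$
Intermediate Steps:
$470 + F{\left(C \right)} 684 = 470 + 5 \cdot 684 = 470 + 3420 = 3890$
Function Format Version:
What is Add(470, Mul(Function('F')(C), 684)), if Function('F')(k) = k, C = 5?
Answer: 3890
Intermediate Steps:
Add(470, Mul(Function('F')(C), 684)) = Add(470, Mul(5, 684)) = Add(470, 3420) = 3890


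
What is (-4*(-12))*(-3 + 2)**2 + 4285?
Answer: 4333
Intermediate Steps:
(-4*(-12))*(-3 + 2)**2 + 4285 = 48*(-1)**2 + 4285 = 48*1 + 4285 = 48 + 4285 = 4333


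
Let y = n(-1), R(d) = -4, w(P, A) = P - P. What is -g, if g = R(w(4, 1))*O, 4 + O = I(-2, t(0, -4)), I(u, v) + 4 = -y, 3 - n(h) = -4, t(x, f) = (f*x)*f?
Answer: -60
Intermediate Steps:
w(P, A) = 0
t(x, f) = x*f²
n(h) = 7 (n(h) = 3 - 1*(-4) = 3 + 4 = 7)
y = 7
I(u, v) = -11 (I(u, v) = -4 - 1*7 = -4 - 7 = -11)
O = -15 (O = -4 - 11 = -15)
g = 60 (g = -4*(-15) = 60)
-g = -1*60 = -60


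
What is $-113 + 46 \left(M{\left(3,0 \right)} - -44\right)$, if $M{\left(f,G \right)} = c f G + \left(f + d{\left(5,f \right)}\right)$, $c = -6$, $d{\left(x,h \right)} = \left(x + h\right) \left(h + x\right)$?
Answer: $4993$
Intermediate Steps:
$d{\left(x,h \right)} = \left(h + x\right)^{2}$ ($d{\left(x,h \right)} = \left(h + x\right) \left(h + x\right) = \left(h + x\right)^{2}$)
$M{\left(f,G \right)} = f + \left(5 + f\right)^{2} - 6 G f$ ($M{\left(f,G \right)} = - 6 f G + \left(f + \left(f + 5\right)^{2}\right) = - 6 G f + \left(f + \left(5 + f\right)^{2}\right) = f + \left(5 + f\right)^{2} - 6 G f$)
$-113 + 46 \left(M{\left(3,0 \right)} - -44\right) = -113 + 46 \left(\left(3 + \left(5 + 3\right)^{2} - 0 \cdot 3\right) - -44\right) = -113 + 46 \left(\left(3 + 8^{2} + 0\right) + 44\right) = -113 + 46 \left(\left(3 + 64 + 0\right) + 44\right) = -113 + 46 \left(67 + 44\right) = -113 + 46 \cdot 111 = -113 + 5106 = 4993$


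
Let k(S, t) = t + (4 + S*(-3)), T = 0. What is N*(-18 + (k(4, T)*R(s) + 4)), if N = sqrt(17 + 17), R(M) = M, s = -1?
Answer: -6*sqrt(34) ≈ -34.986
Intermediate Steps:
k(S, t) = 4 + t - 3*S (k(S, t) = t + (4 - 3*S) = 4 + t - 3*S)
N = sqrt(34) ≈ 5.8309
N*(-18 + (k(4, T)*R(s) + 4)) = sqrt(34)*(-18 + ((4 + 0 - 3*4)*(-1) + 4)) = sqrt(34)*(-18 + ((4 + 0 - 12)*(-1) + 4)) = sqrt(34)*(-18 + (-8*(-1) + 4)) = sqrt(34)*(-18 + (8 + 4)) = sqrt(34)*(-18 + 12) = sqrt(34)*(-6) = -6*sqrt(34)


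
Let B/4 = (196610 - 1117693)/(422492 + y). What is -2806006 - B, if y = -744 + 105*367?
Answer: -1291553175366/460283 ≈ -2.8060e+6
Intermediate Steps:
y = 37791 (y = -744 + 38535 = 37791)
B = -3684332/460283 (B = 4*((196610 - 1117693)/(422492 + 37791)) = 4*(-921083/460283) = -3684332/460283 ≈ -8.0045)
-2806006 - B = -2806006 - 1*(-3684332/460283) = -2806006 + 3684332/460283 = -1291553175366/460283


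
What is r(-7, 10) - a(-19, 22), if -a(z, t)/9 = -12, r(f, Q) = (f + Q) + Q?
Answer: -95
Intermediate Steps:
r(f, Q) = f + 2*Q (r(f, Q) = (Q + f) + Q = f + 2*Q)
a(z, t) = 108 (a(z, t) = -9*(-12) = 108)
r(-7, 10) - a(-19, 22) = (-7 + 2*10) - 1*108 = (-7 + 20) - 108 = 13 - 108 = -95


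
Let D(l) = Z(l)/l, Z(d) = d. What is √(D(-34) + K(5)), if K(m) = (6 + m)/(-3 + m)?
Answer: √26/2 ≈ 2.5495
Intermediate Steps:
D(l) = 1 (D(l) = l/l = 1)
√(D(-34) + K(5)) = √(1 + (6 + 5)/(-3 + 5)) = √(1 + 11/2) = √(13/2) = √26/2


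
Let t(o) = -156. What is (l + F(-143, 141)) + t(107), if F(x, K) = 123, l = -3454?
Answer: -3487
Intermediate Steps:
(l + F(-143, 141)) + t(107) = (-3454 + 123) - 156 = -3331 - 156 = -3487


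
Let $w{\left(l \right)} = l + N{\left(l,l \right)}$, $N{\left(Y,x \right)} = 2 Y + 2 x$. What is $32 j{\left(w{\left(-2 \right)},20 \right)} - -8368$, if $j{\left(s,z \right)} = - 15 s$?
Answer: $13168$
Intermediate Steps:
$w{\left(l \right)} = 5 l$ ($w{\left(l \right)} = l + \left(2 l + 2 l\right) = l + 4 l = 5 l$)
$32 j{\left(w{\left(-2 \right)},20 \right)} - -8368 = 32 \left(- 15 \cdot 5 \left(-2\right)\right) - -8368 = 32 \left(\left(-15\right) \left(-10\right)\right) + 8368 = 32 \cdot 150 + 8368 = 4800 + 8368 = 13168$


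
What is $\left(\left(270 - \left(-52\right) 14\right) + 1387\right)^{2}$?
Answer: $5688225$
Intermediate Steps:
$\left(\left(270 - \left(-52\right) 14\right) + 1387\right)^{2} = \left(\left(270 - -728\right) + 1387\right)^{2} = \left(\left(270 + 728\right) + 1387\right)^{2} = \left(998 + 1387\right)^{2} = 2385^{2} = 5688225$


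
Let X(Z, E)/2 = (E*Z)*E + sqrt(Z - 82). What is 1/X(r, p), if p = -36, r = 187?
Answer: 40392/19578163933 - sqrt(105)/117468983598 ≈ 2.0630e-6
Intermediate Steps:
X(Z, E) = 2*sqrt(-82 + Z) + 2*Z*E**2 (X(Z, E) = 2*((E*Z)*E + sqrt(Z - 82)) = 2*(Z*E**2 + sqrt(-82 + Z)) = 2*(sqrt(-82 + Z) + Z*E**2) = 2*sqrt(-82 + Z) + 2*Z*E**2)
1/X(r, p) = 1/(2*sqrt(-82 + 187) + 2*187*(-36)**2) = 1/(2*sqrt(105) + 2*187*1296) = 1/(2*sqrt(105) + 484704) = 1/(484704 + 2*sqrt(105))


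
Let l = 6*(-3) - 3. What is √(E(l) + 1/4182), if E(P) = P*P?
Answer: √7712707866/4182 ≈ 21.000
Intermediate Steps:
l = -21 (l = -18 - 3 = -21)
E(P) = P²
√(E(l) + 1/4182) = √((-21)² + 1/4182) = √(441 + 1/4182) = √(1844263/4182) = √7712707866/4182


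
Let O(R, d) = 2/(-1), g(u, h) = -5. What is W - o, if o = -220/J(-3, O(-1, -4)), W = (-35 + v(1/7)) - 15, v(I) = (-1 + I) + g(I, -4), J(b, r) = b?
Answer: -2713/21 ≈ -129.19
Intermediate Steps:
O(R, d) = -2 (O(R, d) = 2*(-1) = -2)
v(I) = -6 + I (v(I) = (-1 + I) - 5 = -6 + I)
W = -391/7 (W = (-35 + (-6 + 1/7)) - 15 = (-35 + (-6 + ⅐)) - 15 = (-35 - 41/7) - 15 = -286/7 - 15 = -391/7 ≈ -55.857)
o = 220/3 (o = -220/(-3) = -220*(-⅓) = 220/3 ≈ 73.333)
W - o = -391/7 - 1*220/3 = -391/7 - 220/3 = -2713/21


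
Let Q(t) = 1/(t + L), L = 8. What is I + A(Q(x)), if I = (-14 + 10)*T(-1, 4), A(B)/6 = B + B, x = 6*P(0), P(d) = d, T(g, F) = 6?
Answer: -45/2 ≈ -22.500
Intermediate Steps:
x = 0 (x = 6*0 = 0)
Q(t) = 1/(8 + t) (Q(t) = 1/(t + 8) = 1/(8 + t))
A(B) = 12*B (A(B) = 6*(B + B) = 6*(2*B) = 12*B)
I = -24 (I = (-14 + 10)*6 = -4*6 = -24)
I + A(Q(x)) = -24 + 12/(8 + 0) = -24 + 12/8 = -24 + 12*(⅛) = -24 + 3/2 = -45/2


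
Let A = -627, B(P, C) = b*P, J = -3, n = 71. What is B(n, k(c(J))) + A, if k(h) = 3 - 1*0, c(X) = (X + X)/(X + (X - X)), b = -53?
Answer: -4390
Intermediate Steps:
c(X) = 2 (c(X) = (2*X)/(X + 0) = (2*X)/X = 2)
k(h) = 3 (k(h) = 3 + 0 = 3)
B(P, C) = -53*P
B(n, k(c(J))) + A = -53*71 - 627 = -3763 - 627 = -4390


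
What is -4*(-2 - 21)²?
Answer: -2116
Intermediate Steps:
-4*(-2 - 21)² = -4*(-23)² = -4*529 = -2116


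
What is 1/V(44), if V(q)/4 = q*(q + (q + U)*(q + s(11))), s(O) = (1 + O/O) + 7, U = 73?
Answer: 1/1099120 ≈ 9.0982e-7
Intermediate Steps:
s(O) = 9 (s(O) = (1 + 1) + 7 = 2 + 7 = 9)
V(q) = 4*q*(q + (9 + q)*(73 + q)) (V(q) = 4*(q*(q + (q + 73)*(q + 9))) = 4*(q*(q + (73 + q)*(9 + q))) = 4*(q*(q + (9 + q)*(73 + q))) = 4*q*(q + (9 + q)*(73 + q)))
1/V(44) = 1/(4*44*(657 + 44² + 83*44)) = 1/(4*44*(657 + 1936 + 3652)) = 1/(4*44*6245) = 1/1099120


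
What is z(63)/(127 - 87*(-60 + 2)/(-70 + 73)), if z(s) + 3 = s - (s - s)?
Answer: 20/603 ≈ 0.033167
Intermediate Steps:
z(s) = -3 + s (z(s) = -3 + (s - (s - s)) = -3 + (s - 1*0) = -3 + (s + 0) = -3 + s)
z(63)/(127 - 87*(-60 + 2)/(-70 + 73)) = (-3 + 63)/(127 - 87*(-60 + 2)/(-70 + 73)) = 60/(127 - (-5046)/3) = 60/(127 - 87*(-58/3)) = 60/(127 + 1682) = 60/1809 = 60*(1/1809) = 20/603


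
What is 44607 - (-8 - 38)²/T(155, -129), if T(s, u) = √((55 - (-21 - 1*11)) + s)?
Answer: 44607 - 1058*√2/11 ≈ 44471.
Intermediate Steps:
T(s, u) = √(87 + s) (T(s, u) = √((55 - (-21 - 11)) + s) = √((55 - 1*(-32)) + s) = √((55 + 32) + s) = √(87 + s))
44607 - (-8 - 38)²/T(155, -129) = 44607 - (-8 - 38)²/(√(87 + 155)) = 44607 - (-46)²/(√242) = 44607 - 2116/(11*√2) = 44607 - 2116*√2/22 = 44607 - 1058*√2/11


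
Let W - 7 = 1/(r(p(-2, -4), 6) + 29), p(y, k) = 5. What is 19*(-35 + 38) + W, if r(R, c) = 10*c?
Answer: 5697/89 ≈ 64.011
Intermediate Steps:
W = 624/89 (W = 7 + 1/(10*6 + 29) = 7 + 1/(60 + 29) = 7 + 1/89 = 624/89 ≈ 7.0112)
19*(-35 + 38) + W = 19*(-35 + 38) + 624/89 = 19*3 + 624/89 = 57 + 624/89 = 5697/89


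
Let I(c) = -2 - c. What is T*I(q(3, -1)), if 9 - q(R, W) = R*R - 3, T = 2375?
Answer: -11875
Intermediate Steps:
q(R, W) = 12 - R² (q(R, W) = 9 - (R*R - 3) = 9 - (R² - 3) = 9 - (-3 + R²) = 9 + (3 - R²) = 12 - R²)
T*I(q(3, -1)) = 2375*(-2 - (12 - 1*3²)) = 2375*(-2 - (12 - 1*9)) = 2375*(-2 - (12 - 9)) = 2375*(-2 - 1*3) = 2375*(-2 - 3) = 2375*(-5) = -11875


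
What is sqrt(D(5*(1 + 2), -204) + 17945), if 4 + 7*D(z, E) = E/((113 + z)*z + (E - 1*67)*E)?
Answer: 2*sqrt(101943592305)/4767 ≈ 133.96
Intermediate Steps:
D(z, E) = -4/7 + E/(7*(E*(-67 + E) + z*(113 + z))) (D(z, E) = -4/7 + (E/((113 + z)*z + (E - 1*67)*E))/7 = -4/7 + (E/(z*(113 + z) + (E - 67)*E))/7 = -4/7 + (E/(z*(113 + z) + (-67 + E)*E))/7 = -4/7 + (E/(z*(113 + z) + E*(-67 + E)))/7 = -4/7 + (E/(E*(-67 + E) + z*(113 + z)))/7 = -4/7 + E/(7*(E*(-67 + E) + z*(113 + z))))
sqrt(D(5*(1 + 2), -204) + 17945) = sqrt((-2260*(1 + 2) - 4*(-204)**2 - 4*25*(1 + 2)**2 + 269*(-204))/(7*((-204)**2 + (5*(1 + 2))**2 - 67*(-204) + 113*(5*(1 + 2)))) + 17945) = sqrt((-2260*3 - 4*41616 - 4*(5*3)**2 - 54876)/(7*(41616 + (5*3)**2 + 13668 + 113*(5*3))) + 17945) = sqrt((-452*15 - 166464 - 4*15**2 - 54876)/(7*(41616 + 15**2 + 13668 + 113*15)) + 17945) = sqrt((-6780 - 166464 - 4*225 - 54876)/(7*(41616 + 225 + 13668 + 1695)) + 17945) = sqrt((1/7)*(-6780 - 166464 - 900 - 54876)/57204 + 17945) = sqrt((1/7)*(1/57204)*(-229020) + 17945) = sqrt(-19085/33369 + 17945) = sqrt(598787620/33369) = 2*sqrt(101943592305)/4767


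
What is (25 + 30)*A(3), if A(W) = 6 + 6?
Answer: 660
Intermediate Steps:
A(W) = 12
(25 + 30)*A(3) = (25 + 30)*12 = 55*12 = 660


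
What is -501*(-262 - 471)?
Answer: 367233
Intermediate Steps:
-501*(-262 - 471) = -501*(-733) = 367233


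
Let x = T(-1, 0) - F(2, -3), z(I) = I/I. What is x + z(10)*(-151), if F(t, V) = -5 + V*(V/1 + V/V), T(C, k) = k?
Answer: -152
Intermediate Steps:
F(t, V) = -5 + V*(1 + V) (F(t, V) = -5 + V*(V*1 + 1) = -5 + V*(V + 1) = -5 + V*(1 + V))
z(I) = 1
x = -1 (x = 0 - (-5 - 3 + (-3)²) = 0 - (-5 - 3 + 9) = 0 - 1*1 = 0 - 1 = -1)
x + z(10)*(-151) = -1 + 1*(-151) = -1 - 151 = -152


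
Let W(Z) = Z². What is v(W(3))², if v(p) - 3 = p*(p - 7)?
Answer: 441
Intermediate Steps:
v(p) = 3 + p*(-7 + p) (v(p) = 3 + p*(p - 7) = 3 + p*(-7 + p))
v(W(3))² = (3 + (3²)² - 7*3²)² = (3 + 9² - 7*9)² = (3 + 81 - 63)² = 21² = 441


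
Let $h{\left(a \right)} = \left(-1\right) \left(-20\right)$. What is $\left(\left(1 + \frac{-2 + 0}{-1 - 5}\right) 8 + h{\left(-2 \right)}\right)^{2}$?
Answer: $\frac{8464}{9} \approx 940.44$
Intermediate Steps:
$h{\left(a \right)} = 20$
$\left(\left(1 + \frac{-2 + 0}{-1 - 5}\right) 8 + h{\left(-2 \right)}\right)^{2} = \left(\left(1 + \frac{-2 + 0}{-1 - 5}\right) 8 + 20\right)^{2} = \left(\left(1 - \frac{2}{-6}\right) 8 + 20\right)^{2} = \left(\left(1 - - \frac{1}{3}\right) 8 + 20\right)^{2} = \left(\left(1 + \frac{1}{3}\right) 8 + 20\right)^{2} = \left(\frac{4}{3} \cdot 8 + 20\right)^{2} = \left(\frac{32}{3} + 20\right)^{2} = \left(\frac{92}{3}\right)^{2} = \frac{8464}{9}$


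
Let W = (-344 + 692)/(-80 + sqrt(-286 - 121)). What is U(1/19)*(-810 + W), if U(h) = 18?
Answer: -33249060/2269 - 2088*I*sqrt(407)/2269 ≈ -14654.0 - 18.565*I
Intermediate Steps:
W = 348/(-80 + I*sqrt(407)) (W = 348/(-80 + sqrt(-407)) = 348/(-80 + I*sqrt(407)) ≈ -4.0899 - 1.0314*I)
U(1/19)*(-810 + W) = 18*(-810 + (-9280/2269 - 116*I*sqrt(407)/2269)) = 18*(-1847170/2269 - 116*I*sqrt(407)/2269) = -33249060/2269 - 2088*I*sqrt(407)/2269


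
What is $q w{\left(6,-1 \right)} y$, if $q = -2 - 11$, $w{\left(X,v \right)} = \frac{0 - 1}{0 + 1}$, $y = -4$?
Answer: $-52$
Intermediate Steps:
$w{\left(X,v \right)} = -1$ ($w{\left(X,v \right)} = - 1^{-1} = \left(-1\right) 1 = -1$)
$q = -13$ ($q = -2 - 11 = -13$)
$q w{\left(6,-1 \right)} y = \left(-13\right) \left(-1\right) \left(-4\right) = 13 \left(-4\right) = -52$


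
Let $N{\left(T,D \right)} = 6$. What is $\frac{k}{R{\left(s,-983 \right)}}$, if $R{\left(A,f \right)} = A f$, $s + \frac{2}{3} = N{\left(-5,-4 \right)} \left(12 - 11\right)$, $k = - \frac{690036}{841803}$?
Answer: $\frac{172509}{1103323132} \approx 0.00015635$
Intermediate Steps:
$k = - \frac{230012}{280601}$ ($k = \left(-690036\right) \frac{1}{841803} = - \frac{230012}{280601} \approx -0.81971$)
$s = \frac{16}{3}$ ($s = - \frac{2}{3} + 6 \left(12 - 11\right) = - \frac{2}{3} + 6 \cdot 1 = - \frac{2}{3} + 6 = \frac{16}{3} \approx 5.3333$)
$\frac{k}{R{\left(s,-983 \right)}} = - \frac{230012}{280601 \cdot \frac{16}{3} \left(-983\right)} = - \frac{230012}{280601 \left(- \frac{15728}{3}\right)} = \left(- \frac{230012}{280601}\right) \left(- \frac{3}{15728}\right) = \frac{172509}{1103323132}$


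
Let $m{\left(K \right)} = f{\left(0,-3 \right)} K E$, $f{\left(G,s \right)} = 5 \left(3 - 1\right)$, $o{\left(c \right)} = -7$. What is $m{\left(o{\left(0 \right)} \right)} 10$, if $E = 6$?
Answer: $-4200$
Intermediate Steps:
$f{\left(G,s \right)} = 10$ ($f{\left(G,s \right)} = 5 \cdot 2 = 10$)
$m{\left(K \right)} = 60 K$ ($m{\left(K \right)} = 10 K 6 = 60 K$)
$m{\left(o{\left(0 \right)} \right)} 10 = 60 \left(-7\right) 10 = \left(-420\right) 10 = -4200$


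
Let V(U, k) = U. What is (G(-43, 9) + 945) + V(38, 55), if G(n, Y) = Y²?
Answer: 1064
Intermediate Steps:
(G(-43, 9) + 945) + V(38, 55) = (9² + 945) + 38 = (81 + 945) + 38 = 1026 + 38 = 1064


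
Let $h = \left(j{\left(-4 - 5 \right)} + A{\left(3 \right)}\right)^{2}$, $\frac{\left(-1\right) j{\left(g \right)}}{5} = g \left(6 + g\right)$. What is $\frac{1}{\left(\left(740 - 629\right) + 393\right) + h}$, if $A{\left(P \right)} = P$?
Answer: $\frac{1}{17928} \approx 5.5779 \cdot 10^{-5}$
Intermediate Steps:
$j{\left(g \right)} = - 5 g \left(6 + g\right)$
$h = 17424$ ($h = \left(- 5 \left(-4 - 5\right) \left(6 - 9\right) + 3\right)^{2} = \left(\left(-5\right) \left(-9\right) \left(6 - 9\right) + 3\right)^{2} = \left(\left(-5\right) \left(-9\right) \left(-3\right) + 3\right)^{2} = \left(-135 + 3\right)^{2} = \left(-132\right)^{2} = 17424$)
$\frac{1}{\left(\left(740 - 629\right) + 393\right) + h} = \frac{1}{\left(\left(740 - 629\right) + 393\right) + 17424} = \frac{1}{\left(111 + 393\right) + 17424} = \frac{1}{504 + 17424} = \frac{1}{17928}$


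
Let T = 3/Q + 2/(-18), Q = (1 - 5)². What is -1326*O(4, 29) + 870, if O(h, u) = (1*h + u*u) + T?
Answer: -26872831/24 ≈ -1.1197e+6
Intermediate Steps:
Q = 16 (Q = (-4)² = 16)
T = 11/144 (T = 3/16 + 2/(-18) = 3*(1/16) + 2*(-1/18) = 3/16 - ⅑ = 11/144 ≈ 0.076389)
O(h, u) = 11/144 + h + u² (O(h, u) = (1*h + u*u) + 11/144 = (h + u²) + 11/144 = 11/144 + h + u²)
-1326*O(4, 29) + 870 = -1326*(11/144 + 4 + 29²) + 870 = -1326*(11/144 + 4 + 841) + 870 = -1326*121691/144 + 870 = -26893711/24 + 870 = -26872831/24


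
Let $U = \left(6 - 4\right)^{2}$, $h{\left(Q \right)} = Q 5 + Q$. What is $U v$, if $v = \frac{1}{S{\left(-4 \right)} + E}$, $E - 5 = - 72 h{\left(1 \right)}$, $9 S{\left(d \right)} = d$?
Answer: $- \frac{36}{3847} \approx -0.0093579$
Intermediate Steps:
$h{\left(Q \right)} = 6 Q$ ($h{\left(Q \right)} = 5 Q + Q = 6 Q$)
$S{\left(d \right)} = \frac{d}{9}$
$U = 4$ ($U = 2^{2} = 4$)
$E = -427$ ($E = 5 - 72 \cdot 6 \cdot 1 = 5 - 432 = -427$)
$v = - \frac{9}{3847}$ ($v = \frac{1}{\frac{1}{9} \left(-4\right) - 427} = \frac{1}{- \frac{4}{9} - 427} = \frac{1}{- \frac{3847}{9}} = - \frac{9}{3847} \approx -0.0023395$)
$U v = 4 \left(- \frac{9}{3847}\right) = - \frac{36}{3847}$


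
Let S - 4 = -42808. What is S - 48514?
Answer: -91318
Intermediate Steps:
S = -42804 (S = 4 - 42808 = -42804)
S - 48514 = -42804 - 48514 = -91318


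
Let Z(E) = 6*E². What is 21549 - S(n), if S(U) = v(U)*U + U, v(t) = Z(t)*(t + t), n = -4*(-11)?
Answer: -44955647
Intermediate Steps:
n = 44
v(t) = 12*t³ (v(t) = (6*t²)*(t + t) = (6*t²)*(2*t) = 12*t³)
S(U) = U + 12*U⁴ (S(U) = (12*U³)*U + U = 12*U⁴ + U = U + 12*U⁴)
21549 - S(n) = 21549 - (44 + 12*44⁴) = 21549 - (44 + 12*3748096) = 21549 - (44 + 44977152) = 21549 - 1*44977196 = 21549 - 44977196 = -44955647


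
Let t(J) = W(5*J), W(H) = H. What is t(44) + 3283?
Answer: 3503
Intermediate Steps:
t(J) = 5*J
t(44) + 3283 = 5*44 + 3283 = 220 + 3283 = 3503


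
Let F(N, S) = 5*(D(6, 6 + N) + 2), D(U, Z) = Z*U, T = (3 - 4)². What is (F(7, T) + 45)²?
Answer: 198025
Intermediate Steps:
T = 1 (T = (-1)² = 1)
D(U, Z) = U*Z
F(N, S) = 190 + 30*N (F(N, S) = 5*(6*(6 + N) + 2) = 5*((36 + 6*N) + 2) = 5*(38 + 6*N) = 190 + 30*N)
(F(7, T) + 45)² = ((190 + 30*7) + 45)² = ((190 + 210) + 45)² = (400 + 45)² = 445² = 198025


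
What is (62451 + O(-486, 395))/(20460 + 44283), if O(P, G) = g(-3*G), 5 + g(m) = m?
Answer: 61261/64743 ≈ 0.94622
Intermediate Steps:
g(m) = -5 + m
O(P, G) = -5 - 3*G
(62451 + O(-486, 395))/(20460 + 44283) = (62451 + (-5 - 3*395))/(20460 + 44283) = (62451 + (-5 - 1185))/64743 = (62451 - 1190)*(1/64743) = 61261*(1/64743) = 61261/64743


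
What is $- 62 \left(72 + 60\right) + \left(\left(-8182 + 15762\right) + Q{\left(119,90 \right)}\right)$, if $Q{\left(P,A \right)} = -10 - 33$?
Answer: $-647$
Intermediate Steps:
$Q{\left(P,A \right)} = -43$
$- 62 \left(72 + 60\right) + \left(\left(-8182 + 15762\right) + Q{\left(119,90 \right)}\right) = - 62 \left(72 + 60\right) + \left(\left(-8182 + 15762\right) - 43\right) = \left(-62\right) 132 + \left(7580 - 43\right) = -8184 + 7537 = -647$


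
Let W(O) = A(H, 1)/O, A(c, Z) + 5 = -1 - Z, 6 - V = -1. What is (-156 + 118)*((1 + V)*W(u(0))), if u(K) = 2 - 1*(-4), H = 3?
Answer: 1064/3 ≈ 354.67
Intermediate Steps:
V = 7 (V = 6 - 1*(-1) = 6 + 1 = 7)
A(c, Z) = -6 - Z (A(c, Z) = -5 + (-1 - Z) = -6 - Z)
u(K) = 6 (u(K) = 2 + 4 = 6)
W(O) = -7/O (W(O) = (-6 - 1*1)/O = (-6 - 1)/O = -7/O)
(-156 + 118)*((1 + V)*W(u(0))) = (-156 + 118)*((1 + 7)*(-7/6)) = -304*(-7*⅙) = -304*(-7)/6 = -38*(-28/3) = 1064/3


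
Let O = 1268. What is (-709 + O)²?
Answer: 312481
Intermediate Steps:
(-709 + O)² = (-709 + 1268)² = 559² = 312481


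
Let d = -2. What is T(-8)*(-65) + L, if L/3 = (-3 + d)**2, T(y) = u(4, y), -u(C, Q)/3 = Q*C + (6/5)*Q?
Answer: -8037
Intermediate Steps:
u(C, Q) = -18*Q/5 - 3*C*Q (u(C, Q) = -3*(Q*C + (6/5)*Q) = -3*(C*Q + (6*(1/5))*Q) = -3*(C*Q + 6*Q/5) = -3*(6*Q/5 + C*Q) = -18*Q/5 - 3*C*Q)
T(y) = -78*y/5 (T(y) = -3*y*(6 + 5*4)/5 = -3*y*(6 + 20)/5 = -3/5*y*26 = -78*y/5)
L = 75 (L = 3*(-3 - 2)**2 = 3*(-5)**2 = 3*25 = 75)
T(-8)*(-65) + L = -78/5*(-8)*(-65) + 75 = (624/5)*(-65) + 75 = -8112 + 75 = -8037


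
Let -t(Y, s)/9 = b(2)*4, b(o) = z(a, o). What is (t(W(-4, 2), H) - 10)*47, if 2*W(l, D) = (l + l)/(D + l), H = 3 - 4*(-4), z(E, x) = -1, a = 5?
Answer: 1222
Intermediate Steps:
b(o) = -1
H = 19 (H = 3 + 16 = 19)
W(l, D) = l/(D + l) (W(l, D) = ((l + l)/(D + l))/2 = ((2*l)/(D + l))/2 = (2*l/(D + l))/2 = l/(D + l))
t(Y, s) = 36 (t(Y, s) = -(-9)*4 = -9*(-4) = 36)
(t(W(-4, 2), H) - 10)*47 = (36 - 10)*47 = 26*47 = 1222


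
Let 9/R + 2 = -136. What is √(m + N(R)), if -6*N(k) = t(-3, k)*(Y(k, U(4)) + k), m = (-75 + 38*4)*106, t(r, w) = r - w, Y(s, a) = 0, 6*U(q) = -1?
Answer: √69082898/92 ≈ 90.344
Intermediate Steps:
U(q) = -⅙ (U(q) = (⅙)*(-1) = -⅙)
R = -3/46 (R = 9/(-2 - 136) = 9/(-138) = 9*(-1/138) = -3/46 ≈ -0.065217)
m = 8162 (m = (-75 + 152)*106 = 77*106 = 8162)
N(k) = -k*(-3 - k)/6 (N(k) = -(-3 - k)*(0 + k)/6 = -(-3 - k)*k/6 = -k*(-3 - k)/6)
√(m + N(R)) = √(8162 + (⅙)*(-3/46)*(3 - 3/46)) = √(8162 + (⅙)*(-3/46)*(135/46)) = √(8162 - 135/4232) = √(34541449/4232) = √69082898/92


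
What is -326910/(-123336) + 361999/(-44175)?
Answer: -1678125523/302687100 ≈ -5.5441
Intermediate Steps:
-326910/(-123336) + 361999/(-44175) = -326910*(-1/123336) + 361999*(-1/44175) = 54485/20556 - 361999/44175 = -1678125523/302687100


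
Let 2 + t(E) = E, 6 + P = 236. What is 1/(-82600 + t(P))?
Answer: -1/82372 ≈ -1.2140e-5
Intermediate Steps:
P = 230 (P = -6 + 236 = 230)
t(E) = -2 + E
1/(-82600 + t(P)) = 1/(-82600 + (-2 + 230)) = 1/(-82600 + 228) = 1/(-82372) = -1/82372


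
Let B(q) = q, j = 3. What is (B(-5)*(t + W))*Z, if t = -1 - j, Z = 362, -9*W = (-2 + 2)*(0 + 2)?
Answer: 7240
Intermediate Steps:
W = 0 (W = -(-2 + 2)*(0 + 2)/9 = -0*2 = -⅑*0 = 0)
t = -4 (t = -1 - 1*3 = -1 - 3 = -4)
(B(-5)*(t + W))*Z = -5*(-4 + 0)*362 = -5*(-4)*362 = 20*362 = 7240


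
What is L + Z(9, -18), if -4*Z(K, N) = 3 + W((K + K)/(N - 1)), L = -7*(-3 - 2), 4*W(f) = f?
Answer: 5215/152 ≈ 34.309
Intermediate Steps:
W(f) = f/4
L = 35 (L = -7*(-5) = 35)
Z(K, N) = -¾ - K/(8*(-1 + N)) (Z(K, N) = -(3 + ((K + K)/(N - 1))/4)/4 = -(3 + ((2*K)/(-1 + N))/4)/4 = -(3 + (2*K/(-1 + N))/4)/4 = -(3 + K/(2*(-1 + N)))/4 = -¾ - K/(8*(-1 + N)))
L + Z(9, -18) = 35 + (6 - 1*9 - 6*(-18))/(8*(-1 - 18)) = 35 + (⅛)*(6 - 9 + 108)/(-19) = 35 + (⅛)*(-1/19)*105 = 35 - 105/152 = 5215/152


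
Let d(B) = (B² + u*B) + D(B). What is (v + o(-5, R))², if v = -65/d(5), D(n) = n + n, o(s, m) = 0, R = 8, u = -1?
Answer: 169/36 ≈ 4.6944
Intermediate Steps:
D(n) = 2*n
d(B) = B + B² (d(B) = (B² - B) + 2*B = B + B²)
v = -13/6 (v = -65*1/(5*(1 + 5)) = -65/(5*6) = -65/30 = -65*1/30 = -13/6 ≈ -2.1667)
(v + o(-5, R))² = (-13/6 + 0)² = (-13/6)² = 169/36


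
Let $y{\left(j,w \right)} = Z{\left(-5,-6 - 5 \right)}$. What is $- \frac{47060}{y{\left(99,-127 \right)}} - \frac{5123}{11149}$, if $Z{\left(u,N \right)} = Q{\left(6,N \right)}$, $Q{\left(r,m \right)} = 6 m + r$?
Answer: $\frac{26218228}{33447} \approx 783.87$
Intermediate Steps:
$Q{\left(r,m \right)} = r + 6 m$
$Z{\left(u,N \right)} = 6 + 6 N$
$y{\left(j,w \right)} = -60$ ($y{\left(j,w \right)} = 6 + 6 \left(-6 - 5\right) = 6 + 6 \left(-11\right) = 6 - 66 = -60$)
$- \frac{47060}{y{\left(99,-127 \right)}} - \frac{5123}{11149} = - \frac{47060}{-60} - \frac{5123}{11149} = \left(-47060\right) \left(- \frac{1}{60}\right) - \frac{5123}{11149} = \frac{2353}{3} - \frac{5123}{11149} = \frac{26218228}{33447}$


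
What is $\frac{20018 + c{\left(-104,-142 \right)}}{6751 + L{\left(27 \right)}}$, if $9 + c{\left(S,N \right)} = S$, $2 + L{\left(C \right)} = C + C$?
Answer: $\frac{19905}{6803} \approx 2.9259$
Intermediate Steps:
$L{\left(C \right)} = -2 + 2 C$ ($L{\left(C \right)} = -2 + \left(C + C\right) = -2 + 2 C$)
$c{\left(S,N \right)} = -9 + S$
$\frac{20018 + c{\left(-104,-142 \right)}}{6751 + L{\left(27 \right)}} = \frac{20018 - 113}{6751 + \left(-2 + 2 \cdot 27\right)} = \frac{20018 - 113}{6751 + \left(-2 + 54\right)} = \frac{19905}{6751 + 52} = \frac{19905}{6803}$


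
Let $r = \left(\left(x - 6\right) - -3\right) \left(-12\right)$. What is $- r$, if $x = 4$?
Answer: $12$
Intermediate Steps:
$r = -12$ ($r = \left(\left(4 - 6\right) - -3\right) \left(-12\right) = \left(\left(4 - 6\right) + 3\right) \left(-12\right) = \left(-2 + 3\right) \left(-12\right) = 1 \left(-12\right) = -12$)
$- r = \left(-1\right) \left(-12\right) = 12$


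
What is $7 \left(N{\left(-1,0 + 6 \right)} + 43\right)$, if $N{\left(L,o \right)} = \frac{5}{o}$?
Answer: $\frac{1841}{6} \approx 306.83$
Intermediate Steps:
$7 \left(N{\left(-1,0 + 6 \right)} + 43\right) = 7 \left(\frac{5}{0 + 6} + 43\right) = 7 \left(\frac{5}{6} + 43\right) = 7 \cdot \frac{263}{6} = \frac{1841}{6}$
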